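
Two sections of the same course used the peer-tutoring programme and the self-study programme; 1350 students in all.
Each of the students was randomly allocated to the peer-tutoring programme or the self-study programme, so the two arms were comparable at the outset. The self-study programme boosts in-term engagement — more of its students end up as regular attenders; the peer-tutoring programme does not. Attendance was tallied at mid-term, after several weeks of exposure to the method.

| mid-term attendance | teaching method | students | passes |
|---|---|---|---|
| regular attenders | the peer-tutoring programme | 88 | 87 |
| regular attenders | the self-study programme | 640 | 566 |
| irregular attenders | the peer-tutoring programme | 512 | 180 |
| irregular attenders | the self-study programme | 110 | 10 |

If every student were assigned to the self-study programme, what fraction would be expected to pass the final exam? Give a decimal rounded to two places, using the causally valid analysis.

the peer-tutoring programme is higher inside every mid-term attendance stratum but the self-study programme is higher in aggregate. Whether to stratify depends on how mid-term attendance relates to the teaching method.
Mid-term attendance is downstream of the teaching method. One should not condition on a consequence of treatment, so the overall rates are the right comparison.
So P(outcome | do(the self-study programme)) is just the pooled rate for the self-study programme: 576/750 = 0.768.

0.77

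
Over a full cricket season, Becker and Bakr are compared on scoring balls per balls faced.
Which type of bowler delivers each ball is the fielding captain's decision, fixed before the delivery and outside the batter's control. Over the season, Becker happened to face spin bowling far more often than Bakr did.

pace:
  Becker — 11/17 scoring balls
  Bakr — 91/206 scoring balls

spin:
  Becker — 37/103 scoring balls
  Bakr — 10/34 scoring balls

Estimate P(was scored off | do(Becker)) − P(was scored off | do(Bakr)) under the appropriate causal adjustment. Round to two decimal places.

Bowling type is set before the player has any effect — it is not caused by the player — and it independently drives the outcome. That makes it a confounder, so the causal comparison is within bowling type levels.
Adjusting over the population distribution of bowling type: 0.619·(0.647−0.442) + 0.381·(0.359−0.294) = +0.152.

+0.15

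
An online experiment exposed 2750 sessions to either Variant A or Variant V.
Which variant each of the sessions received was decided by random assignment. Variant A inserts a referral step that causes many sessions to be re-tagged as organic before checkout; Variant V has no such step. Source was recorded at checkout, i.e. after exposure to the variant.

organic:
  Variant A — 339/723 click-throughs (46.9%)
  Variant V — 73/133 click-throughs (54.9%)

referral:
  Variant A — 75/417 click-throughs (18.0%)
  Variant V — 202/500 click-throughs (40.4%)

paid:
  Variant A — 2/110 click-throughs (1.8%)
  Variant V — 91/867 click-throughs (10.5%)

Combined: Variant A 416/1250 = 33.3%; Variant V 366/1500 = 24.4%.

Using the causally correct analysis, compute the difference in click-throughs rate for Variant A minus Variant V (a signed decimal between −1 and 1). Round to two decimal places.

Variant V is higher inside every traffic source stratum but Variant A is higher in aggregate. Whether to stratify depends on how traffic source relates to the variant.
Traffic source is recorded after the variant and is itself shifted by it — it sits on the causal path from variant to outcome. Conditioning on a mediator would strip out part of the effect we want; the pooled comparison gives the total causal effect.
The causal difference is the pooled difference: 0.333 − 0.244 = +0.089.

+0.09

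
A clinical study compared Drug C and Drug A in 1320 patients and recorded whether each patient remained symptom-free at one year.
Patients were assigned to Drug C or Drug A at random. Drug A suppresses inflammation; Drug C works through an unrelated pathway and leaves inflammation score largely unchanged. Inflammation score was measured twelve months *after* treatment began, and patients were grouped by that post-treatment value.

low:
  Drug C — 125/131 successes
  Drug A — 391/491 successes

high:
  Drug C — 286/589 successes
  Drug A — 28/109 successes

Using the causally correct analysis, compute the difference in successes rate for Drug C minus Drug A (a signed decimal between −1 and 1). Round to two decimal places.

Stratifying would compare drugs among patients the drugs themselves sorted into inflammation score groups — a form of selection on an intermediate. The unconditioned pooled rates give the total causal effect.
The causal difference is the pooled difference: 0.571 − 0.698 = -0.128.

-0.13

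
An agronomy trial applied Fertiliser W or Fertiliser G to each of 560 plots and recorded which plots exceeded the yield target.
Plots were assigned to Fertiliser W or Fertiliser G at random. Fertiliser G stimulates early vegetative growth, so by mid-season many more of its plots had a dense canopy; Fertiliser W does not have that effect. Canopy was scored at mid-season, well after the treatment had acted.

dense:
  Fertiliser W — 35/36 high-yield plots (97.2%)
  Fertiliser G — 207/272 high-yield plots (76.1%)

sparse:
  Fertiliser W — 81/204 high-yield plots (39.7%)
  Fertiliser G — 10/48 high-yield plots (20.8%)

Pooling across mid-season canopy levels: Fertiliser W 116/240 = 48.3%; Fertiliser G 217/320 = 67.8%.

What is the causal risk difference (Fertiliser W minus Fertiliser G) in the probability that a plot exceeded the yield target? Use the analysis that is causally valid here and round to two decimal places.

Within every mid-season canopy level Fertiliser W has the higher rate, yet pooled Fertiliser G does — Simpson's reversal.
The distribution of mid-season canopy is itself part of what the fertiliser does — it is an intermediate outcome. Holding it fixed would remove that part of the effect; the total effect is the pooled difference.
The causal difference is the pooled difference: 0.483 − 0.678 = -0.195.

-0.19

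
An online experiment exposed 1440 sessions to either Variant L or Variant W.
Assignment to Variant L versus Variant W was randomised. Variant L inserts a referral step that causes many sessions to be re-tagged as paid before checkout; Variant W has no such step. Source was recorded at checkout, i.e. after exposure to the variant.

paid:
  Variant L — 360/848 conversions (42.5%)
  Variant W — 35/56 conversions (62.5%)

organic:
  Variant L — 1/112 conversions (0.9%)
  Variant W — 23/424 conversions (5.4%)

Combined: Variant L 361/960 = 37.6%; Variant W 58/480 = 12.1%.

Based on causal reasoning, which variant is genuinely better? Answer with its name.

Traffic source lies on the pathway variant → traffic source → outcome, so adjusting for it blocks the indirect effect. For the total causal effect of variant, use the unadjusted pooled rates.
Pooled: Variant L 37.6% vs Variant W 12.1%; Variant L is higher overall.

Variant L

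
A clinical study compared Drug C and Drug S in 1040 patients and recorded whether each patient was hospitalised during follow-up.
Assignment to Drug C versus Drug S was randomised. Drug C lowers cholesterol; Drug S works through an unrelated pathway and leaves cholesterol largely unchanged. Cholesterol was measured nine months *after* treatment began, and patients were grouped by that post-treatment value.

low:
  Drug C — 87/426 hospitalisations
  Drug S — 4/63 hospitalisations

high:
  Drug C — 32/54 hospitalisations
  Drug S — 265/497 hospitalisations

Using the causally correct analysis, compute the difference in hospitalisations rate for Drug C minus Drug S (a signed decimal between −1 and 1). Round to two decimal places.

-0.23

Within every cholesterol level Drug S has the lower rate, yet pooled Drug C does — Simpson's reversal.
Cholesterol is downstream of the drug. One should not condition on a consequence of treatment, so the overall rates are the right comparison.
The causal difference is the pooled difference: 0.248 − 0.480 = -0.232.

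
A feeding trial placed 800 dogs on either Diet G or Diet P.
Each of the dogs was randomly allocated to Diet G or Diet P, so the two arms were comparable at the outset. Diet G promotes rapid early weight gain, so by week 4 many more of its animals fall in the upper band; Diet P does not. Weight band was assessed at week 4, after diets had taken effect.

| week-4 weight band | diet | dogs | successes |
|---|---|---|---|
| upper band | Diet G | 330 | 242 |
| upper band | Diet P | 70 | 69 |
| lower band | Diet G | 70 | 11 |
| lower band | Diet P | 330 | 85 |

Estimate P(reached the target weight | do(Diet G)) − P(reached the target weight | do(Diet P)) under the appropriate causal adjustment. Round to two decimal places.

The stratified and pooled comparisons disagree (Diet P wins within each week-4 weight band; Diet G wins overall), so the answer turns on the causal role of week-4 weight band.
Week-4 weight band here is a post-treatment variable shaped by the diet; conditioning on it would introduce bias rather than remove it. The overall comparison is the causal one.
The causal difference is the pooled difference: 0.632 − 0.385 = +0.247.

+0.25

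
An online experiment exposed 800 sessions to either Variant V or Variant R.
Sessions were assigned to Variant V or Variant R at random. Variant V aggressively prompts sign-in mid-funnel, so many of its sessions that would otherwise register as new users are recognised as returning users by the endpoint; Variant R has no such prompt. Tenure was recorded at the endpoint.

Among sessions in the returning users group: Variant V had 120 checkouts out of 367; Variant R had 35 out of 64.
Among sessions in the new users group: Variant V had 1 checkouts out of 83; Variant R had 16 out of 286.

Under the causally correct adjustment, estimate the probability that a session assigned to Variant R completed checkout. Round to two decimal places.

User tenure here is a post-treatment variable shaped by the variant; conditioning on it would introduce bias rather than remove it. The overall comparison is the causal one.
So P(outcome | do(Variant R)) is just the pooled rate for Variant R: 51/350 = 0.146.

0.15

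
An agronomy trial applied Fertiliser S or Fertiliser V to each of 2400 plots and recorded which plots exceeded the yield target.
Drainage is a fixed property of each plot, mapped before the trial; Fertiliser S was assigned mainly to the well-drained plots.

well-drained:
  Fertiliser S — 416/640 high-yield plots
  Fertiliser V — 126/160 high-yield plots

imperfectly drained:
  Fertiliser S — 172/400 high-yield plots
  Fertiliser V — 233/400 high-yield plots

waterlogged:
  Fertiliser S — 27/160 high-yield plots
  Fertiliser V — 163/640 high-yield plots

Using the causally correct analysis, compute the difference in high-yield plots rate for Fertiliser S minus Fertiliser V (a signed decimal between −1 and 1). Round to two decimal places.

-0.13

Within every field drainage level Fertiliser V has the higher rate, yet pooled Fertiliser S does — Simpson's reversal.
Since field drainage is a pre-existing factor (not a product of the fertiliser) and it affects the outcome on its own, it is a confounder. The stratified rates, not the pooled rate, identify the causal effect.
Adjusting over the population distribution of field drainage: 0.333·(0.650−0.787) + 0.333·(0.430−0.583) + 0.333·(0.169−0.255) = -0.125.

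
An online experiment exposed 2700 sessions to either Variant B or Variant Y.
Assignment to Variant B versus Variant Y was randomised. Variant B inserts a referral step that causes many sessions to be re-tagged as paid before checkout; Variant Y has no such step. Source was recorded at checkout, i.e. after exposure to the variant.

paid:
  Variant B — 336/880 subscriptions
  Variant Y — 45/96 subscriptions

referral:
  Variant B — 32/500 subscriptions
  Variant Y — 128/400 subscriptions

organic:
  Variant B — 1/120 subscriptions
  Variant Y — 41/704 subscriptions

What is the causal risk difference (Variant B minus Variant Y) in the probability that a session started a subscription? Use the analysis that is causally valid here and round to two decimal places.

+0.07

The traffic source-specific comparison favours Variant Y throughout, but the pooled figures favour Variant B. The question is whether to condition on traffic source.
The distribution of traffic source is itself part of what the variant does — it is an intermediate outcome. Holding it fixed would remove that part of the effect; the total effect is the pooled difference.
The causal difference is the pooled difference: 0.246 − 0.178 = +0.068.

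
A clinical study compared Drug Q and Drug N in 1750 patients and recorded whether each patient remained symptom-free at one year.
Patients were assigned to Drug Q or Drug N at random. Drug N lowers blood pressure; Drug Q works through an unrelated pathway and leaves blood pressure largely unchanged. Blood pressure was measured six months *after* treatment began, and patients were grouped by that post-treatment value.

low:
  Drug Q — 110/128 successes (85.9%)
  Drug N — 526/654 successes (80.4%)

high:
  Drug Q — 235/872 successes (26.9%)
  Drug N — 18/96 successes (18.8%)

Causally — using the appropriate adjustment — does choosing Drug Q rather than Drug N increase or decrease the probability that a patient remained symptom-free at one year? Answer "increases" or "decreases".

decreases

Within every blood pressure level Drug Q has the higher rate, yet pooled Drug N does — Simpson's reversal.
Blood pressure lies on the pathway drug → blood pressure → outcome, so adjusting for it blocks the indirect effect. For the total causal effect of drug, use the unadjusted pooled rates.
Pooled: Drug Q 34.5% vs Drug N 72.5%; Drug N is higher overall.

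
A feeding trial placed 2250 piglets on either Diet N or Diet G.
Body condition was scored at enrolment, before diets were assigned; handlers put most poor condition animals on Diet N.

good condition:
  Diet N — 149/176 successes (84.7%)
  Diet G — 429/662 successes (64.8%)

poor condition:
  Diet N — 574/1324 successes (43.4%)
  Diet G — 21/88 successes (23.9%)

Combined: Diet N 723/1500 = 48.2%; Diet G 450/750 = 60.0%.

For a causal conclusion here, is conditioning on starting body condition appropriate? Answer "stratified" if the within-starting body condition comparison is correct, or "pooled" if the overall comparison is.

stratified

Within every starting body condition level Diet N has the higher rate, yet pooled Diet G does — Simpson's reversal.
The imbalance in starting body condition arose from how piglets were allocated, not from anything the diet did; and starting body condition independently affects the outcome. The pooled gap is confounded — condition on starting body condition.
Within each level — good condition: 84.7% vs 64.8%; poor condition: 43.4% vs 23.9% — Diet N is higher every time.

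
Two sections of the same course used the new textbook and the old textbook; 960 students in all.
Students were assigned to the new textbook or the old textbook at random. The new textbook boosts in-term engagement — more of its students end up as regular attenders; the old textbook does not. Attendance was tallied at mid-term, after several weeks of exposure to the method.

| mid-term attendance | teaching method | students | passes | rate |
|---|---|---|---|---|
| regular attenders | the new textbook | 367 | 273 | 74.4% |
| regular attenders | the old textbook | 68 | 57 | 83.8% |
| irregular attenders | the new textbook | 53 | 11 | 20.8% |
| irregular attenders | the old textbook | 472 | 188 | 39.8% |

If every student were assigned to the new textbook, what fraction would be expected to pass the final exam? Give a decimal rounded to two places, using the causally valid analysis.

The stratified and pooled comparisons disagree (the old textbook wins within each mid-term attendance; the new textbook wins overall), so the answer turns on the causal role of mid-term attendance.
Because the teaching method influences mid-term attendance, mid-term attendance is a post-treatment mediator, not a confounder. Stratifying on it would bias the estimate; the causal effect is the crude pooled difference.
So P(outcome | do(the new textbook)) is just the pooled rate for the new textbook: 284/420 = 0.676.

0.68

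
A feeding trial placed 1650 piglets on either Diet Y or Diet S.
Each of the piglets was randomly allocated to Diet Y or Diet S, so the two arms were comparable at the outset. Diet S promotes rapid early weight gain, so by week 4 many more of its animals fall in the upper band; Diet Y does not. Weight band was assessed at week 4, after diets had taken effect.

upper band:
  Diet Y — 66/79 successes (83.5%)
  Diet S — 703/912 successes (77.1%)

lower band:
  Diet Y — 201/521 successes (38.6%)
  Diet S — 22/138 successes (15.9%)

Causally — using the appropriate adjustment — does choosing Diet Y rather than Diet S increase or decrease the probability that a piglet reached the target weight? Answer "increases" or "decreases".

decreases

The stratified and pooled comparisons disagree (Diet Y wins within each week-4 weight band; Diet S wins overall), so the answer turns on the causal role of week-4 weight band.
Because the diet influences week-4 weight band, week-4 weight band is a post-treatment mediator, not a confounder. Stratifying on it would bias the estimate; the causal effect is the crude pooled difference.
Pooled: Diet Y 44.5% vs Diet S 69.0%; Diet S is higher overall.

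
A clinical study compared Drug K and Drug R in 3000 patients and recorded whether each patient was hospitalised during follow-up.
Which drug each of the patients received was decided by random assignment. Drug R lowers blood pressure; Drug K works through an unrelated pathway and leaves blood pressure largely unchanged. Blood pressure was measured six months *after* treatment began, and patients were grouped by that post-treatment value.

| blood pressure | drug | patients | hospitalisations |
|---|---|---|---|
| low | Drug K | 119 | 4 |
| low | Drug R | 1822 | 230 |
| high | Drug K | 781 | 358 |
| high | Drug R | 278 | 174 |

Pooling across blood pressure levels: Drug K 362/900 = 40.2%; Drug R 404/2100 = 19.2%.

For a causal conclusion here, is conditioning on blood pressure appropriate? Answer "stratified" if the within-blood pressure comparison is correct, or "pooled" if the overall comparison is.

The blood pressure-specific comparison favours Drug K throughout, but the pooled figures favour Drug R. The question is whether to condition on blood pressure.
Blood pressure is downstream of the drug. One should not condition on a consequence of treatment, so the overall rates are the right comparison.
Pooled: Drug K 40.2% vs Drug R 19.2%; Drug R is lower overall.

pooled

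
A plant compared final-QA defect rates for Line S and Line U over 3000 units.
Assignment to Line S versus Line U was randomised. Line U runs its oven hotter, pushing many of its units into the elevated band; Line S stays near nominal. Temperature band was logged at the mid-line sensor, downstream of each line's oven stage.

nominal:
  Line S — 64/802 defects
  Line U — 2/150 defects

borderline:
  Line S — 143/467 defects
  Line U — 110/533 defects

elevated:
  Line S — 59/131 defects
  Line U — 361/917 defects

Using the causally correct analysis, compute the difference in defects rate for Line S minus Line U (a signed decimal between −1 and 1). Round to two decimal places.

The stratified and pooled comparisons disagree (Line U wins within each in-process temperature band; Line S wins overall), so the answer turns on the causal role of in-process temperature band.
The distribution of in-process temperature band is itself part of what the line does — it is an intermediate outcome. Holding it fixed would remove that part of the effect; the total effect is the pooled difference.
The causal difference is the pooled difference: 0.190 − 0.296 = -0.106.

-0.11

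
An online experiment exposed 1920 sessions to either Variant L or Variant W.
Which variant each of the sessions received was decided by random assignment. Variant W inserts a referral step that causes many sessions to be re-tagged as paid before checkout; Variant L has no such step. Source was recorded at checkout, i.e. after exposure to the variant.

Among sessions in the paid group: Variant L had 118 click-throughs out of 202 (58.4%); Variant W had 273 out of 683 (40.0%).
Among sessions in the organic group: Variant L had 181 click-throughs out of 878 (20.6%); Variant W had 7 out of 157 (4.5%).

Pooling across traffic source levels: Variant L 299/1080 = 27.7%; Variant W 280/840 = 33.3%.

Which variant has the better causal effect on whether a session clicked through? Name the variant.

Variant W

The stratified and pooled comparisons disagree (Variant L wins within each traffic source; Variant W wins overall), so the answer turns on the causal role of traffic source.
Traffic source is recorded after the variant and is itself shifted by it — it sits on the causal path from variant to outcome. Conditioning on a mediator would strip out part of the effect we want; the pooled comparison gives the total causal effect.
Pooled: Variant L 27.7% vs Variant W 33.3%; Variant W is higher overall.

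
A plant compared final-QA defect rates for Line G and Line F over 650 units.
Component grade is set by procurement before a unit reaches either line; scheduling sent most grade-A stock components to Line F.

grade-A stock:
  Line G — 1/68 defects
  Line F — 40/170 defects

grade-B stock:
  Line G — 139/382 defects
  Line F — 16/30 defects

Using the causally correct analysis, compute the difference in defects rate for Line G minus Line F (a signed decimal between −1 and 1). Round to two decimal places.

The stratified and pooled comparisons disagree (Line G wins within each component grade; Line F wins overall), so the answer turns on the causal role of component grade.
Here component grade is a common cause — it drives both which line a case falls under and the outcome. The crude comparison mixes populations; the stratum-specific rates are the causally relevant ones.
Adjusting over the population distribution of component grade: 0.366·(0.015−0.235) + 0.634·(0.364−0.533) = -0.188.

-0.19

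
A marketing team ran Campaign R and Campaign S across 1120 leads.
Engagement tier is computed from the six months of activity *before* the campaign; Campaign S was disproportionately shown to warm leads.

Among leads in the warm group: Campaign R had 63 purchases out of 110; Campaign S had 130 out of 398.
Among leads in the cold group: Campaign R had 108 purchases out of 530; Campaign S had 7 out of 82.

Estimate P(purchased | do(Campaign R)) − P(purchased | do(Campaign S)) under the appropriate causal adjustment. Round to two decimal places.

Campaign R is higher inside every engagement tier stratum but Campaign S is higher in aggregate. Whether to stratify depends on how engagement tier relates to the campaign.
Engagement tier satisfies the back-door criterion: it is not a descendant of the campaign, and it blocks the spurious path from campaign to outcome. Adjusting for it (i.e., using the within-engagement tier rates) gives the causal effect.
Adjusting over the population distribution of engagement tier: 0.454·(0.573−0.327) + 0.546·(0.204−0.085) = +0.176.

+0.18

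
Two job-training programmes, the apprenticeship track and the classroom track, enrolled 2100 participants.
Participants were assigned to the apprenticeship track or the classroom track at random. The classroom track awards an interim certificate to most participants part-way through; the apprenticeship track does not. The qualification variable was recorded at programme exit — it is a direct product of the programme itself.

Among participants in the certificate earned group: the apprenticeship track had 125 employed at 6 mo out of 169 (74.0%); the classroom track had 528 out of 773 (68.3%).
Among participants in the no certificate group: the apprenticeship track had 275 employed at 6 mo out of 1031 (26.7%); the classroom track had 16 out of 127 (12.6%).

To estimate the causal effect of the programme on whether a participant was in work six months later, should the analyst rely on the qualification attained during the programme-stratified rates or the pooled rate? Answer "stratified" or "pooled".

pooled

The qualification attained during the programme-specific comparison favours the apprenticeship track throughout, but the pooled figures favour the classroom track. The question is whether to condition on qualification attained during the programme.
Stratifying would compare programmes among participants the programmes themselves sorted into qualification attained during the programme groups — a form of selection on an intermediate. The unconditioned pooled rates give the total causal effect.
Pooled: the apprenticeship track 33.3% vs the classroom track 60.4%; the classroom track is higher overall.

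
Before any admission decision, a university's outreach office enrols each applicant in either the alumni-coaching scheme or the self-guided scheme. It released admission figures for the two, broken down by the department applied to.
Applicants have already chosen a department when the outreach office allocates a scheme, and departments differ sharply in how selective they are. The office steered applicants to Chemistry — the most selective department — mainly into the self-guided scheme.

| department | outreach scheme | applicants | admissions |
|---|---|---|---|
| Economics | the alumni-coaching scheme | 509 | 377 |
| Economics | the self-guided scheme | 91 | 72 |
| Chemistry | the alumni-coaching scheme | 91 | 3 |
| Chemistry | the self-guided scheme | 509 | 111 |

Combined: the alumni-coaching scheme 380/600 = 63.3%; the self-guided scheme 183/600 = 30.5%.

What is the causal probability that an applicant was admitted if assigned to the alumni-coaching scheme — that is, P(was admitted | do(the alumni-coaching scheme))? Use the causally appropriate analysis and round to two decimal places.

the self-guided scheme is higher inside every department stratum but the alumni-coaching scheme is higher in aggregate. Whether to stratify depends on how department relates to the outreach scheme.
Here department is a common cause — it drives both which outreach scheme a case falls under and the outcome. The crude comparison mixes populations; the stratum-specific rates are the causally relevant ones.
Standardising the alumni-coaching scheme to the population department mix: 0.500·377/509 + 0.500·3/91 = 0.387.

0.39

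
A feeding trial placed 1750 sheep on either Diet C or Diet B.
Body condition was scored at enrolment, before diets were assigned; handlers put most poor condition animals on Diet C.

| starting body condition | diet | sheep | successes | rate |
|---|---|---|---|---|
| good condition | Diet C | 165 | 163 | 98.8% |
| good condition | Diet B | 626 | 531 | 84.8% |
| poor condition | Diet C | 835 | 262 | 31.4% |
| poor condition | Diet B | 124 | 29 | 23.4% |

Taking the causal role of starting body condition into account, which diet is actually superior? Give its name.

Diet C

The stratified and pooled comparisons disagree (Diet C wins within each starting body condition; Diet B wins overall), so the answer turns on the causal role of starting body condition.
Nothing the diet does changes starting body condition; the imbalance is an allocation artefact. With starting body condition also predicting the outcome, the pooled figure is confounded, and the within-stratum comparison is the causal one.
Within each level — good condition: 98.8% vs 84.8%; poor condition: 31.4% vs 23.4% — Diet C is higher every time.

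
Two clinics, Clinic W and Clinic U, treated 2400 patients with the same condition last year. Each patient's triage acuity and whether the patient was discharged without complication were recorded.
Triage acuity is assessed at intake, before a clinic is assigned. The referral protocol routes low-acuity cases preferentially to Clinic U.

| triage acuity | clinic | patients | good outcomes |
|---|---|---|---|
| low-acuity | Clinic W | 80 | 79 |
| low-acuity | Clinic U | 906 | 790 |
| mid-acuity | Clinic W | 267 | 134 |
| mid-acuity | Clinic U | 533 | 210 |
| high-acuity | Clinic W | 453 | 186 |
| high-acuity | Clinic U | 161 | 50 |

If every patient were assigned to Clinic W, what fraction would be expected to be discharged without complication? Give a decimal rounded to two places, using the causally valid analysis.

0.68

Triage acuity is set before the clinic has any effect — it is not caused by the clinic — and it independently drives the outcome. That makes it a confounder, so the causal comparison is within triage acuity levels.
Standardising Clinic W to the population triage acuity mix: 0.411·79/80 + 0.333·134/267 + 0.256·186/453 = 0.678.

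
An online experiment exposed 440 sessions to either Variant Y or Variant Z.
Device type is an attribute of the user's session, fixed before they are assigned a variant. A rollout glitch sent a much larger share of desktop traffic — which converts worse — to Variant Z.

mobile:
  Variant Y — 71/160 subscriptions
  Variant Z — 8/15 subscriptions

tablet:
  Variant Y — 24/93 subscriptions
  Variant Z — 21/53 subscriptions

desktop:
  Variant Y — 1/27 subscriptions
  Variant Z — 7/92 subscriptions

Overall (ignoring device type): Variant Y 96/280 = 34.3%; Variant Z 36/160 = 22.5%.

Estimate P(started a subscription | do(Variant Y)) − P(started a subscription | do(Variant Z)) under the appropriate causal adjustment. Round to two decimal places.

-0.09

Device type satisfies the back-door criterion: it is not a descendant of the variant, and it blocks the spurious path from variant to outcome. Adjusting for it (i.e., using the within-device type rates) gives the causal effect.
Adjusting over the population distribution of device type: 0.398·(0.444−0.533) + 0.332·(0.258−0.396) + 0.270·(0.037−0.076) = -0.092.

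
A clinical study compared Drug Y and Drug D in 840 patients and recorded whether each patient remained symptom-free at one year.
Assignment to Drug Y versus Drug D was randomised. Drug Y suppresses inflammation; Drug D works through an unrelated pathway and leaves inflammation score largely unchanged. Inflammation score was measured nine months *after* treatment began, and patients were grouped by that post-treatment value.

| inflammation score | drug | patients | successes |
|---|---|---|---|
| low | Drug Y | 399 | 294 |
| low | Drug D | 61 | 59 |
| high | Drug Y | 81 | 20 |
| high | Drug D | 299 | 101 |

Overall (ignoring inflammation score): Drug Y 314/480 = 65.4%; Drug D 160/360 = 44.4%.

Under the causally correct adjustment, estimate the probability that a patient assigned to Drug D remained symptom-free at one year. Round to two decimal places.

0.44

Inflammation score is recorded after the drug and is itself shifted by it — it sits on the causal path from drug to outcome. Conditioning on a mediator would strip out part of the effect we want; the pooled comparison gives the total causal effect.
So P(outcome | do(Drug D)) is just the pooled rate for Drug D: 160/360 = 0.444.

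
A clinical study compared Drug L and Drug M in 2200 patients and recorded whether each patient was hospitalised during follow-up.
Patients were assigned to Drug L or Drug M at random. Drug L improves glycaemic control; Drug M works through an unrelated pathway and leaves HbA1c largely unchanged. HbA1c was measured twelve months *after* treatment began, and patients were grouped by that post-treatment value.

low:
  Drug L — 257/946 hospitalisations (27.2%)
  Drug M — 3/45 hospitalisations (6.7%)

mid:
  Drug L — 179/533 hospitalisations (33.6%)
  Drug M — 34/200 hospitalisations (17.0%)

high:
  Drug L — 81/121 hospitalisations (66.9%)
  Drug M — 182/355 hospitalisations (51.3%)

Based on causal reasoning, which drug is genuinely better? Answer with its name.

Within every HbA1c level Drug M has the lower rate, yet pooled Drug L does — Simpson's reversal.
The distribution of HbA1c is itself part of what the drug does — it is an intermediate outcome. Holding it fixed would remove that part of the effect; the total effect is the pooled difference.
Pooled: Drug L 32.3% vs Drug M 36.5%; Drug L is lower overall.

Drug L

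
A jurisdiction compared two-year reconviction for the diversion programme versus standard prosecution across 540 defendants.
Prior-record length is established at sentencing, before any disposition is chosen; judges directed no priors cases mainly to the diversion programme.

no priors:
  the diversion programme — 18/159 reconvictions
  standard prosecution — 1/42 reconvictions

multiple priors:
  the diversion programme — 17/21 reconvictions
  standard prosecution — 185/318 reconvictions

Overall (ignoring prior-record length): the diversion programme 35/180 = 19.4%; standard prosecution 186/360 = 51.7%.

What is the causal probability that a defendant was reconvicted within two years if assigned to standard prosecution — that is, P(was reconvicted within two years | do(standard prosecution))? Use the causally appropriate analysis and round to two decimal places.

Since prior-record length is a pre-existing factor (not a product of the disposition) and it affects the outcome on its own, it is a confounder. The stratified rates, not the pooled rate, identify the causal effect.
Standardising standard prosecution to the population prior-record length mix: 0.372·1/42 + 0.628·185/318 = 0.374.

0.37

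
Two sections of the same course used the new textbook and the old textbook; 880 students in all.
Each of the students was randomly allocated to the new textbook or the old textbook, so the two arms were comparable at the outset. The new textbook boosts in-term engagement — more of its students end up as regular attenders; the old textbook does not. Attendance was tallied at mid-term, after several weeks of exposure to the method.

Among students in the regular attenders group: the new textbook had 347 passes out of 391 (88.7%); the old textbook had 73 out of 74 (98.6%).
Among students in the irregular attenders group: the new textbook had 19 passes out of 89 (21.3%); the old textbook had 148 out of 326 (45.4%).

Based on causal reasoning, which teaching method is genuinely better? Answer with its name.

the old textbook is higher inside every mid-term attendance stratum but the new textbook is higher in aggregate. Whether to stratify depends on how mid-term attendance relates to the teaching method.
Mid-term attendance lies on the pathway teaching method → mid-term attendance → outcome, so adjusting for it blocks the indirect effect. For the total causal effect of teaching method, use the unadjusted pooled rates.
Pooled: the new textbook 76.2% vs the old textbook 55.2%; the new textbook is higher overall.

the new textbook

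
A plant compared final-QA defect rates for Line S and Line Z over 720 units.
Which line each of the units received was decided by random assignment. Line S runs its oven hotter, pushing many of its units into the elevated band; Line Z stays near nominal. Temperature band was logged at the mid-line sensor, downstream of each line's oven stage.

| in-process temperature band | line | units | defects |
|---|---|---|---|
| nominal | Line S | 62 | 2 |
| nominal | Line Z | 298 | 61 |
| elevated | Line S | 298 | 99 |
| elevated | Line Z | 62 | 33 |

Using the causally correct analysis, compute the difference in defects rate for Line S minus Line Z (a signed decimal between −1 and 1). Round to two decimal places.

+0.02

Stratifying would compare lines among units the lines themselves sorted into in-process temperature band groups — a form of selection on an intermediate. The unconditioned pooled rates give the total causal effect.
The causal difference is the pooled difference: 0.281 − 0.261 = +0.019.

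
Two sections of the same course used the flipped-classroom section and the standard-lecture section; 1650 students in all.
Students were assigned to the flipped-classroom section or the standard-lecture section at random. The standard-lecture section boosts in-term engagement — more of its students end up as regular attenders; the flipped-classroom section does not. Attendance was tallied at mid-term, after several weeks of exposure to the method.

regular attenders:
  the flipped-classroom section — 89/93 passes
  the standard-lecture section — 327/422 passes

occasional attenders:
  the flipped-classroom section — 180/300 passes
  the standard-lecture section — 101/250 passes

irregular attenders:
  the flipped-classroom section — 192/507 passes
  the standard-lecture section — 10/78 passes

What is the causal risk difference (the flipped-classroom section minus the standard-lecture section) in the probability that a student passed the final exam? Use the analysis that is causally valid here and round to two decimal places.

-0.07

The mid-term attendance-specific comparison favours the flipped-classroom section throughout, but the pooled figures favour the standard-lecture section. The question is whether to condition on mid-term attendance.
The distribution of mid-term attendance is itself part of what the teaching method does — it is an intermediate outcome. Holding it fixed would remove that part of the effect; the total effect is the pooled difference.
The causal difference is the pooled difference: 0.512 − 0.584 = -0.072.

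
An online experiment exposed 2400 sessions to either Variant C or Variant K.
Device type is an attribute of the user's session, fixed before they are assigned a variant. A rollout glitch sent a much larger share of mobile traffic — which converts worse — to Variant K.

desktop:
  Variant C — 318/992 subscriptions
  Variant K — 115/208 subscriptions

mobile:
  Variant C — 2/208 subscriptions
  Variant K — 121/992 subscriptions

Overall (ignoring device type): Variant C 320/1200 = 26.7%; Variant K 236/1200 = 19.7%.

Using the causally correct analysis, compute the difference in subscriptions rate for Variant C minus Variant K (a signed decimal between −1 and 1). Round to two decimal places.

-0.17

Within every device type level Variant K has the higher rate, yet pooled Variant C does — Simpson's reversal.
Device type is set before the variant has any effect — it is not caused by the variant — and it independently drives the outcome. That makes it a confounder, so the causal comparison is within device type levels.
Adjusting over the population distribution of device type: 0.500·(0.321−0.553) + 0.500·(0.010−0.122) = -0.172.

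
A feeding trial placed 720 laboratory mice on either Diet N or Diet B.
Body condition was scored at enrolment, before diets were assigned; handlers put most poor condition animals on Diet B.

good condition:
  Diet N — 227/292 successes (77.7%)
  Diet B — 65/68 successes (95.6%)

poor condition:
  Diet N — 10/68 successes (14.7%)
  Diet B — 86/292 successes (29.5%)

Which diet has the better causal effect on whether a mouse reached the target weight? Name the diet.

Starting body condition differs across diets for reasons unrelated to any effect of the diet itself, and it separately predicts the outcome — a classic confounder. We must compare within starting body condition levels.
Within each level — good condition: 77.7% vs 95.6%; poor condition: 14.7% vs 29.5% — Diet B is higher every time.

Diet B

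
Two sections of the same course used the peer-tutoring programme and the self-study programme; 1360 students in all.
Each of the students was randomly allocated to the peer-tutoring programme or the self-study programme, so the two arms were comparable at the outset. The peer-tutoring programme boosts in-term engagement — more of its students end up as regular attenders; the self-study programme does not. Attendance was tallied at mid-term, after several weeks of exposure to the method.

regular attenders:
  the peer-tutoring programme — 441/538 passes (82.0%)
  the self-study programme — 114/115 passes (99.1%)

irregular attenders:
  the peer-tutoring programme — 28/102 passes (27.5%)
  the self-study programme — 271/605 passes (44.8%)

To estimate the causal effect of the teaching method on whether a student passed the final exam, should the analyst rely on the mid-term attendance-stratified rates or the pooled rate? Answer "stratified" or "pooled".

Mid-term attendance is downstream of the teaching method. One should not condition on a consequence of treatment, so the overall rates are the right comparison.
Pooled: the peer-tutoring programme 73.3% vs the self-study programme 53.5%; the peer-tutoring programme is higher overall.

pooled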